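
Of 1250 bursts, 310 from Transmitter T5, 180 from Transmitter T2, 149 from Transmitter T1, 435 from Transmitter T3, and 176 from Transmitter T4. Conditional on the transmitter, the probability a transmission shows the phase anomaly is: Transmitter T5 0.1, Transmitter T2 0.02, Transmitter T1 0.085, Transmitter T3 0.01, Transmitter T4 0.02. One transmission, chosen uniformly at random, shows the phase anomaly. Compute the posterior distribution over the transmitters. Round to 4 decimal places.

Unnormalized posteriors (prior × likelihood):
  Transmitter T5: 0.248 × 0.1 = 0.0248
  Transmitter T2: 0.144 × 0.02 = 0.00288
  Transmitter T1: 0.1192 × 0.085 = 0.010132
  Transmitter T3: 0.348 × 0.01 = 0.00348
  Transmitter T4: 0.1408 × 0.02 = 0.002816
Sum = 0.044108.
P(Transmitter T5 | anomaly) = 0.0248/0.044108 ≈ 0.5623
P(Transmitter T2 | anomaly) = 0.00288/0.044108 ≈ 0.0653
P(Transmitter T1 | anomaly) = 0.010132/0.044108 ≈ 0.2297
P(Transmitter T3 | anomaly) = 0.00348/0.044108 ≈ 0.0789
P(Transmitter T4 | anomaly) = 0.002816/0.044108 ≈ 0.0638
(Check: 0.5623+0.0653+0.2297+0.0789+0.0638 = 1.0000.)

Transmitter T5 0.5623, Transmitter T2 0.0653, Transmitter T1 0.2297, Transmitter T3 0.0789, Transmitter T4 0.0638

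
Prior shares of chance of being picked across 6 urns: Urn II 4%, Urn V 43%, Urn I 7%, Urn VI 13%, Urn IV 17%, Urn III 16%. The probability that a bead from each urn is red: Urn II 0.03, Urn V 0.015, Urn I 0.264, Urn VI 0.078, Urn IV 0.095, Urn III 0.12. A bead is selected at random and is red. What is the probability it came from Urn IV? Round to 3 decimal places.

Prior × likelihood for each hypothesis:
  Urn II: 0.04 × 0.03 = 0.0012
  Urn V: 0.43 × 0.015 = 0.00645
  Urn I: 0.07 × 0.264 = 0.01848
  Urn VI: 0.13 × 0.078 = 0.01014
  Urn IV: 0.17 × 0.095 = 0.01615
  Urn III: 0.16 × 0.12 = 0.0192
Normalizing constant = 0.07162.
P(Urn IV | evidence) = 0.01615 / 0.07162 ≈ 0.225.

0.225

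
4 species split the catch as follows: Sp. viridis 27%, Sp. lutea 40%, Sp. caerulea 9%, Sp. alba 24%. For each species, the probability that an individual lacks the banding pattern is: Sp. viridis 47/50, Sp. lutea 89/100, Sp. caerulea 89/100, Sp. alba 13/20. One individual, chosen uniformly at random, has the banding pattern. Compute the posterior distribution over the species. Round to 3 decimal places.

Taking complements, P(banded | each) = Sp. viridis 0.06, Sp. lutea 0.11, Sp. caerulea 0.11, Sp. alba 0.35.
Unnormalized posteriors (prior × likelihood):
  Sp. viridis: 0.27 × 0.06 = 0.0162
  Sp. lutea: 0.4 × 0.11 = 0.044
  Sp. caerulea: 0.09 × 0.11 = 0.0099
  Sp. alba: 0.24 × 0.35 = 0.084
Total = 0.1541.
P(Sp. viridis | banded) = 0.0162/0.1541 ≈ 0.105
P(Sp. lutea | banded) = 0.044/0.1541 ≈ 0.286
P(Sp. caerulea | banded) = 0.0099/0.1541 ≈ 0.064
P(Sp. alba | banded) = 0.084/0.1541 ≈ 0.545

Sp. viridis 0.105, Sp. lutea 0.286, Sp. caerulea 0.064, Sp. alba 0.545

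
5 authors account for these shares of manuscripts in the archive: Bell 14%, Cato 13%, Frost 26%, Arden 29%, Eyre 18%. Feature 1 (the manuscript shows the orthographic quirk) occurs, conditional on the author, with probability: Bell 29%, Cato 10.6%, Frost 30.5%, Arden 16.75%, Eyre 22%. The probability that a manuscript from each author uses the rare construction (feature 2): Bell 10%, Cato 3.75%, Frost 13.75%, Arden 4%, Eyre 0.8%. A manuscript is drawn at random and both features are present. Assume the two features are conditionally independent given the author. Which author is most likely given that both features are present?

Compute prior × likelihood for every hypothesis:
  Bell: 0.14 × 0.29 × 0.1 = 0.00406
  Cato: 0.13 × 0.106 × 0.0375 = 0.00051675
  Frost: 0.26 × 0.305 × 0.1375 = 0.01090375
  Arden: 0.29 × 0.1675 × 0.04 = 0.001943
  Eyre: 0.18 × 0.22 × 0.008 = 0.0003168
Total = 0.0177403.
Largest term belongs to Frost, so Frost is most probable.

Frost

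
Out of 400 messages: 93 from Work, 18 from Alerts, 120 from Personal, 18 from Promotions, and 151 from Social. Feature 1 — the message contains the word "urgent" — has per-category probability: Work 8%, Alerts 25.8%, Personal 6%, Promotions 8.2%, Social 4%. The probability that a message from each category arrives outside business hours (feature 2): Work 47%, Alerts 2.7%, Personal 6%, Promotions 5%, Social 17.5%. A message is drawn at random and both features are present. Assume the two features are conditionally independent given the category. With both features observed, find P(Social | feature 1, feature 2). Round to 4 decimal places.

Compute prior × likelihood for every hypothesis:
  Work: 0.2325 × 0.08 × 0.47 = 0.008742
  Alerts: 0.045 × 0.258 × 0.027 = 0.00031347
  Personal: 0.3 × 0.06 × 0.06 = 0.00108
  Promotions: 0.045 × 0.082 × 0.05 = 0.0001845
  Social: 0.3775 × 0.04 × 0.175 = 0.0026425
Sum = 0.01296247.
P(Social | evidence) = 0.0026425 / 0.01296247 ≈ 0.2039.

0.2039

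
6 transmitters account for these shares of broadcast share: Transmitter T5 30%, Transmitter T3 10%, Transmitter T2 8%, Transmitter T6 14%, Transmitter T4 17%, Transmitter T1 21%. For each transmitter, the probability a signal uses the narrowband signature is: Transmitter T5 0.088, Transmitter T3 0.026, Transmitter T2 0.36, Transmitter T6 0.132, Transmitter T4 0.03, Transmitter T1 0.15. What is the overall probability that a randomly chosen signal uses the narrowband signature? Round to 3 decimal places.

Unnormalized posteriors (prior × likelihood):
  Transmitter T5: 0.3 × 0.088 = 0.0264
  Transmitter T3: 0.1 × 0.026 = 0.0026
  Transmitter T2: 0.08 × 0.36 = 0.0288
  Transmitter T6: 0.14 × 0.132 = 0.01848
  Transmitter T4: 0.17 × 0.03 = 0.0051
  Transmitter T1: 0.21 × 0.15 = 0.0315
P(narrowband) = 0.0264 + 0.0026 + 0.0288 + 0.01848 + 0.0051 + 0.0315 = 0.11288 → 0.113.

0.113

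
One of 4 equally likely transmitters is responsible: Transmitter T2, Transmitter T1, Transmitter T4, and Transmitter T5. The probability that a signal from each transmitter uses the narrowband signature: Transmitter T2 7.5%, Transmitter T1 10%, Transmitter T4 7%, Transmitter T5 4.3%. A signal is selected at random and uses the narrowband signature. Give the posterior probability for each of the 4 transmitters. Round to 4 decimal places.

Transmitter T2 0.2604, Transmitter T1 0.3472, Transmitter T4 0.2431, Transmitter T5 0.1493

With a uniform prior (1/4 each), posterior ∝ likelihood:
  Transmitter T2: 0.075
  Transmitter T1: 0.1
  Transmitter T4: 0.07
  Transmitter T5: 0.043
Normalizing constant = 0.288.
P(Transmitter T2 | narrowband) = 0.075/0.288 ≈ 0.2604
P(Transmitter T1 | narrowband) = 0.1/0.288 ≈ 0.3472
P(Transmitter T4 | narrowband) = 0.07/0.288 ≈ 0.2431
P(Transmitter T5 | narrowband) = 0.043/0.288 ≈ 0.1493
(Check: 0.2604+0.3472+0.2431+0.1493 = 1.0000.)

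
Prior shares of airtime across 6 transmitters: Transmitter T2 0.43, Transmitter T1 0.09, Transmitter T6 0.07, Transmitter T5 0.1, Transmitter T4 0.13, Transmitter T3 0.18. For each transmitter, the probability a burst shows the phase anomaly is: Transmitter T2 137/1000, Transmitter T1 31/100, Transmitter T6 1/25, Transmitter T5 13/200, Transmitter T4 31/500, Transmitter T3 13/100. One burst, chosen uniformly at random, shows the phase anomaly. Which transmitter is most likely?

Transmitter T2

By Bayes' rule, posterior ∝ prior × likelihood:
  Transmitter T2: 0.43 × 0.137 = 0.05891
  Transmitter T1: 0.09 × 0.31 = 0.0279
  Transmitter T6: 0.07 × 0.04 = 0.0028
  Transmitter T5: 0.1 × 0.065 = 0.0065
  Transmitter T4: 0.13 × 0.062 = 0.00806
  Transmitter T3: 0.18 × 0.13 = 0.0234
Total = 0.12757.
Largest term belongs to Transmitter T2, so Transmitter T2 is most probable.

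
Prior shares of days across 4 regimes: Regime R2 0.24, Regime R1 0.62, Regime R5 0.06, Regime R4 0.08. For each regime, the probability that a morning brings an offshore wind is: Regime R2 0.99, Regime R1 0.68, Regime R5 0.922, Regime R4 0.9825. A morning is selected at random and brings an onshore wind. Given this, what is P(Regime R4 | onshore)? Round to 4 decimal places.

0.0068

Taking complements, P(onshore | each) = Regime R2 0.01, Regime R1 0.32, Regime R5 0.078, Regime R4 0.0175.
Prior × likelihood for each hypothesis:
  Regime R2: 0.24 × 0.01 = 0.0024
  Regime R1: 0.62 × 0.32 = 0.1984
  Regime R5: 0.06 × 0.078 = 0.00468
  Regime R4: 0.08 × 0.0175 = 0.0014
Sum = 0.20688.
P(Regime R4 | evidence) = 0.0014 / 0.20688 ≈ 0.0068.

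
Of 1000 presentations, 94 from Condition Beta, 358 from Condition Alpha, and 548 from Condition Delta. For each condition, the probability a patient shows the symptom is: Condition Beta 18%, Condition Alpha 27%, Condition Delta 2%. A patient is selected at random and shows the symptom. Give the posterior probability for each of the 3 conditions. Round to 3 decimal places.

Condition Beta 0.136, Condition Alpha 0.776, Condition Delta 0.088

Prior × likelihood for each hypothesis:
  Condition Beta: 0.094 × 0.18 = 0.01692
  Condition Alpha: 0.358 × 0.27 = 0.09666
  Condition Delta: 0.548 × 0.02 = 0.01096
Sum = 0.12454.
P(Condition Beta | symptomatic) = 0.01692/0.12454 ≈ 0.136
P(Condition Alpha | symptomatic) = 0.09666/0.12454 ≈ 0.776
P(Condition Delta | symptomatic) = 0.01096/0.12454 ≈ 0.088
(Check: 0.136+0.776+0.088 = 1.000.)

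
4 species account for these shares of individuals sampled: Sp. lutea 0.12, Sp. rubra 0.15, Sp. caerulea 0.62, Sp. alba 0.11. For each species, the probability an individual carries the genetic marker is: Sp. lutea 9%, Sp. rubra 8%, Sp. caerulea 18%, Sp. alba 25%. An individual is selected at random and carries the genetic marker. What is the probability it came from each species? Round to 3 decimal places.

Sp. lutea 0.067, Sp. rubra 0.074, Sp. caerulea 0.689, Sp. alba 0.170

Unnormalized posteriors (prior × likelihood):
  Sp. lutea: 0.12 × 0.09 = 0.0108
  Sp. rubra: 0.15 × 0.08 = 0.012
  Sp. caerulea: 0.62 × 0.18 = 0.1116
  Sp. alba: 0.11 × 0.25 = 0.0275
Normalizing constant = 0.1619.
P(Sp. lutea | marker) = 0.0108/0.1619 ≈ 0.067
P(Sp. rubra | marker) = 0.012/0.1619 ≈ 0.074
P(Sp. caerulea | marker) = 0.1116/0.1619 ≈ 0.689
P(Sp. alba | marker) = 0.0275/0.1619 ≈ 0.170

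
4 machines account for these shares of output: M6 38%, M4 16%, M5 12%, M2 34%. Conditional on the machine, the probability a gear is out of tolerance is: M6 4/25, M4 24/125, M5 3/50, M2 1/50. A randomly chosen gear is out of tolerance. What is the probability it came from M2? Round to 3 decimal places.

0.064

Unnormalized posteriors (prior × likelihood):
  M6: 0.38 × 0.16 = 0.0608
  M4: 0.16 × 0.192 = 0.03072
  M5: 0.12 × 0.06 = 0.0072
  M2: 0.34 × 0.02 = 0.0068
Sum = 0.10552.
P(M2 | evidence) = 0.0068 / 0.10552 ≈ 0.064.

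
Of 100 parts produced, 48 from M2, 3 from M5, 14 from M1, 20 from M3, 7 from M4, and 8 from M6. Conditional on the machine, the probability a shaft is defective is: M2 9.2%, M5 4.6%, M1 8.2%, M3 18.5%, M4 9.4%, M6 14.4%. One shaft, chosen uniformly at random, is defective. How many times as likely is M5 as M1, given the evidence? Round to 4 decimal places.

0.1202

By Bayes' rule, posterior ∝ prior × likelihood:
  M2: 0.48 × 0.092 = 0.04416
  M5: 0.03 × 0.046 = 0.00138
  M1: 0.14 × 0.082 = 0.01148
  M3: 0.2 × 0.185 = 0.037
  M4: 0.07 × 0.094 = 0.00658
  M6: 0.08 × 0.144 = 0.01152
Sum = 0.11212.
The ratio is 0.00138 / 0.01148 (the normalizer cancels) = 0.1202.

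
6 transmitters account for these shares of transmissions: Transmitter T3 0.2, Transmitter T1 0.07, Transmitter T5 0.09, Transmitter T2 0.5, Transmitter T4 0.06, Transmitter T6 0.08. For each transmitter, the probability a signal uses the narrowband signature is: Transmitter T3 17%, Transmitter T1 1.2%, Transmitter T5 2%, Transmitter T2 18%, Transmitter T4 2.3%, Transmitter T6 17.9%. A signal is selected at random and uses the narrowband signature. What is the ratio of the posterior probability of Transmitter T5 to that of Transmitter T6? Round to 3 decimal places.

0.126

Compute prior × likelihood for every hypothesis:
  Transmitter T3: 0.2 × 0.17 = 0.034
  Transmitter T1: 0.07 × 0.012 = 0.00084
  Transmitter T5: 0.09 × 0.02 = 0.0018
  Transmitter T2: 0.5 × 0.18 = 0.09
  Transmitter T4: 0.06 × 0.023 = 0.00138
  Transmitter T6: 0.08 × 0.179 = 0.01432
Normalizing constant = 0.14234.
The ratio is 0.0018 / 0.01432 (the normalizer cancels) = 0.126.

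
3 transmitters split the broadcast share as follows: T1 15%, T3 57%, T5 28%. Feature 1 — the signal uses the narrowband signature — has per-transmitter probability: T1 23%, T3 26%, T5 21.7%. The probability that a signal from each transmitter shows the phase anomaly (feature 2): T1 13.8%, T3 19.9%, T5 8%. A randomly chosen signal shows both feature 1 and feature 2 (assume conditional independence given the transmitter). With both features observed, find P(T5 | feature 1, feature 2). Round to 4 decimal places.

Unnormalized posteriors (prior × likelihood):
  T1: 0.15 × 0.23 × 0.138 = 0.004761
  T3: 0.57 × 0.26 × 0.199 = 0.0294918
  T5: 0.28 × 0.217 × 0.08 = 0.0048608
Total = 0.0391136.
P(T5 | evidence) = 0.0048608 / 0.0391136 ≈ 0.1243.

0.1243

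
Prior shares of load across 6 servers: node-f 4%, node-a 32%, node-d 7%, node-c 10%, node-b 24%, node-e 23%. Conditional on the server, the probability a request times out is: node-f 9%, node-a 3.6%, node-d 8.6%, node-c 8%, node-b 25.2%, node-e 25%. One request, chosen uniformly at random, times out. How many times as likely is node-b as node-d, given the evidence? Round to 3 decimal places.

Unnormalized posteriors (prior × likelihood):
  node-f: 0.04 × 0.09 = 0.0036
  node-a: 0.32 × 0.036 = 0.01152
  node-d: 0.07 × 0.086 = 0.00602
  node-c: 0.1 × 0.08 = 0.008
  node-b: 0.24 × 0.252 = 0.06048
  node-e: 0.23 × 0.25 = 0.0575
Normalizing constant = 0.14712.
The ratio is 0.06048 / 0.00602 (the normalizer cancels) = 10.047.

10.047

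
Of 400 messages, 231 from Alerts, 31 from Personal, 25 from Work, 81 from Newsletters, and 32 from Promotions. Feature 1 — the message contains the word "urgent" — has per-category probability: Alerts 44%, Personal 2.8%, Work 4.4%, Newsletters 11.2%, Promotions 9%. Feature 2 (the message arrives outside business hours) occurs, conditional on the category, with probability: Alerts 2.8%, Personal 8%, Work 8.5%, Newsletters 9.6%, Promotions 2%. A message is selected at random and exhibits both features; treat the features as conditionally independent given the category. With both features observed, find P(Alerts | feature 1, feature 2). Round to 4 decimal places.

By Bayes' rule, posterior ∝ prior × likelihood:
  Alerts: 0.5775 × 0.44 × 0.028 = 0.0071148
  Personal: 0.0775 × 0.028 × 0.08 = 0.0001736
  Work: 0.0625 × 0.044 × 0.085 = 0.00023375
  Newsletters: 0.2025 × 0.112 × 0.096 = 0.00217728
  Promotions: 0.08 × 0.09 × 0.02 = 0.000144
Normalizing constant = 0.00984343.
P(Alerts | evidence) = 0.0071148 / 0.00984343 ≈ 0.7228.

0.7228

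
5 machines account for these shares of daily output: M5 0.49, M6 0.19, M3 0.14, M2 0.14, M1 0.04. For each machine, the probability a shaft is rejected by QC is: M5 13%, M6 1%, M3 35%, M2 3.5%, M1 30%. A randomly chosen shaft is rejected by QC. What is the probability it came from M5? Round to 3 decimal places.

By Bayes' rule, posterior ∝ prior × likelihood:
  M5: 0.49 × 0.13 = 0.0637
  M6: 0.19 × 0.01 = 0.0019
  M3: 0.14 × 0.35 = 0.049
  M2: 0.14 × 0.035 = 0.0049
  M1: 0.04 × 0.3 = 0.012
Normalizing constant = 0.1315.
P(M5 | evidence) = 0.0637 / 0.1315 ≈ 0.484.

0.484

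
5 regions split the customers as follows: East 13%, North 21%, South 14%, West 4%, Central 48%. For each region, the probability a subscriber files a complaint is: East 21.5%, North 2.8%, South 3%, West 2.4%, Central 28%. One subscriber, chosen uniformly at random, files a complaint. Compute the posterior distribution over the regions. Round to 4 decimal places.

Compute prior × likelihood for every hypothesis:
  East: 0.13 × 0.215 = 0.02795
  North: 0.21 × 0.028 = 0.00588
  South: 0.14 × 0.03 = 0.0042
  West: 0.04 × 0.024 = 0.00096
  Central: 0.48 × 0.28 = 0.1344
Normalizing constant = 0.17339.
P(East | complaint) = 0.02795/0.17339 ≈ 0.1612
P(North | complaint) = 0.00588/0.17339 ≈ 0.0339
P(South | complaint) = 0.0042/0.17339 ≈ 0.0242
P(West | complaint) = 0.00096/0.17339 ≈ 0.0055
P(Central | complaint) = 0.1344/0.17339 ≈ 0.7751
(Check: 0.1612+0.0339+0.0242+0.0055+0.7751 = 0.9999.)

East 0.1612, North 0.0339, South 0.0242, West 0.0055, Central 0.7751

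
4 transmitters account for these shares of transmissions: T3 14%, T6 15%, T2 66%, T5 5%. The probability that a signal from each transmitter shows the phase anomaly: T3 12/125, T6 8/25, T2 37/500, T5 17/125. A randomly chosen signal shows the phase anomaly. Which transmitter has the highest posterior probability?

T2

Compute prior × likelihood for every hypothesis:
  T3: 0.14 × 0.096 = 0.01344
  T6: 0.15 × 0.32 = 0.048
  T2: 0.66 × 0.074 = 0.04884
  T5: 0.05 × 0.136 = 0.0068
Normalizing constant = 0.11708.
Largest term belongs to T2, so T2 is most probable.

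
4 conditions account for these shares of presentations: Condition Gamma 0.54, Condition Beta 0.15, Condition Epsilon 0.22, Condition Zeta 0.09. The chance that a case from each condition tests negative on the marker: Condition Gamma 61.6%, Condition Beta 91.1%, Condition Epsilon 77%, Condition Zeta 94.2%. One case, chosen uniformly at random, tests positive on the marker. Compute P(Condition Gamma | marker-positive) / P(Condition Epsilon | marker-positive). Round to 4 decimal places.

4.0980

Taking complements, P(marker-positive | each) = Condition Gamma 0.384, Condition Beta 0.089, Condition Epsilon 0.23, Condition Zeta 0.058.
Compute prior × likelihood for every hypothesis:
  Condition Gamma: 0.54 × 0.384 = 0.20736
  Condition Beta: 0.15 × 0.089 = 0.01335
  Condition Epsilon: 0.22 × 0.23 = 0.0506
  Condition Zeta: 0.09 × 0.058 = 0.00522
Normalizing constant = 0.27653.
The ratio is 0.20736 / 0.0506 (the normalizer cancels) = 4.0980.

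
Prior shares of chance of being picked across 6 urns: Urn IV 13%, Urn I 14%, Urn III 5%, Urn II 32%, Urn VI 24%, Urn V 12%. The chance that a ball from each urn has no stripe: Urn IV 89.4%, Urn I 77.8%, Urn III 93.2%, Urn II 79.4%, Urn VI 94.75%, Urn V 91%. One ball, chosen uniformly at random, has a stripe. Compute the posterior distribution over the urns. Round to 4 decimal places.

Urn IV 0.1002, Urn I 0.2259, Urn III 0.0247, Urn II 0.4791, Urn VI 0.0916, Urn V 0.0785

Taking complements, P(striped | each) = Urn IV 0.106, Urn I 0.222, Urn III 0.068, Urn II 0.206, Urn VI 0.0525, Urn V 0.09.
Unnormalized posteriors (prior × likelihood):
  Urn IV: 0.13 × 0.106 = 0.01378
  Urn I: 0.14 × 0.222 = 0.03108
  Urn III: 0.05 × 0.068 = 0.0034
  Urn II: 0.32 × 0.206 = 0.06592
  Urn VI: 0.24 × 0.0525 = 0.0126
  Urn V: 0.12 × 0.09 = 0.0108
Normalizing constant = 0.13758.
P(Urn IV | striped) = 0.01378/0.13758 ≈ 0.1002
P(Urn I | striped) = 0.03108/0.13758 ≈ 0.2259
P(Urn III | striped) = 0.0034/0.13758 ≈ 0.0247
P(Urn II | striped) = 0.06592/0.13758 ≈ 0.4791
P(Urn VI | striped) = 0.0126/0.13758 ≈ 0.0916
P(Urn V | striped) = 0.0108/0.13758 ≈ 0.0785
(Check: 0.1002+0.2259+0.0247+0.4791+0.0916+0.0785 = 1.0000.)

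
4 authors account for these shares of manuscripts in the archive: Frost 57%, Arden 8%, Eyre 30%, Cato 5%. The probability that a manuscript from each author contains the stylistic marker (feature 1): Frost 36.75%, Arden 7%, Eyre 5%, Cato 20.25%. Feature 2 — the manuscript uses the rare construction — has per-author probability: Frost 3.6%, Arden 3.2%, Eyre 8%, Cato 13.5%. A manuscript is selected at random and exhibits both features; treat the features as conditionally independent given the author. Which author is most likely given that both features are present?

Compute prior × likelihood for every hypothesis:
  Frost: 0.57 × 0.3675 × 0.036 = 0.0075411
  Arden: 0.08 × 0.07 × 0.032 = 0.0001792
  Eyre: 0.3 × 0.05 × 0.08 = 0.0012
  Cato: 0.05 × 0.2025 × 0.135 = 0.001366875
Normalizing constant = 0.010287175.
Largest term belongs to Frost, so Frost is most probable.

Frost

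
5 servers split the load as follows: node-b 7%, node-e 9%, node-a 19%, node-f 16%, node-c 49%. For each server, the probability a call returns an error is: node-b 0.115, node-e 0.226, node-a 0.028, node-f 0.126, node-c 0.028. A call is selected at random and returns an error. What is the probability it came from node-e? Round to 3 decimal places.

Prior × likelihood for each hypothesis:
  node-b: 0.07 × 0.115 = 0.00805
  node-e: 0.09 × 0.226 = 0.02034
  node-a: 0.19 × 0.028 = 0.00532
  node-f: 0.16 × 0.126 = 0.02016
  node-c: 0.49 × 0.028 = 0.01372
Sum = 0.06759.
P(node-e | evidence) = 0.02034 / 0.06759 ≈ 0.301.

0.301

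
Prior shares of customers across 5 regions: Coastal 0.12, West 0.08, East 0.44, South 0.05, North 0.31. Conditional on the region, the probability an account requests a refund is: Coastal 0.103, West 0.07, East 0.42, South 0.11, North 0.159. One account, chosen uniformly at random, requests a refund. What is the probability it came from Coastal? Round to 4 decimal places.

0.0480

Prior × likelihood for each hypothesis:
  Coastal: 0.12 × 0.103 = 0.01236
  West: 0.08 × 0.07 = 0.0056
  East: 0.44 × 0.42 = 0.1848
  South: 0.05 × 0.11 = 0.0055
  North: 0.31 × 0.159 = 0.04929
Sum = 0.25755.
P(Coastal | evidence) = 0.01236 / 0.25755 ≈ 0.0480.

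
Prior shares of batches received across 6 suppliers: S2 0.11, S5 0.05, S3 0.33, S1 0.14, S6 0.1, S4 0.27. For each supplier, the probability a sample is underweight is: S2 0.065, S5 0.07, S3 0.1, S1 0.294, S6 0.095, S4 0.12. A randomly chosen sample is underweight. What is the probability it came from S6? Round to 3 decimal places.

Compute prior × likelihood for every hypothesis:
  S2: 0.11 × 0.065 = 0.00715
  S5: 0.05 × 0.07 = 0.0035
  S3: 0.33 × 0.1 = 0.033
  S1: 0.14 × 0.294 = 0.04116
  S6: 0.1 × 0.095 = 0.0095
  S4: 0.27 × 0.12 = 0.0324
Total = 0.12671.
P(S6 | evidence) = 0.0095 / 0.12671 ≈ 0.075.

0.075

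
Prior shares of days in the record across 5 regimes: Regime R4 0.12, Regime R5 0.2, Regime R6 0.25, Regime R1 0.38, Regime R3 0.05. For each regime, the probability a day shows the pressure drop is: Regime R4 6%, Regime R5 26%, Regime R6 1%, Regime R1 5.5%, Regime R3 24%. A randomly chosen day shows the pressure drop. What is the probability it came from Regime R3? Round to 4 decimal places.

Compute prior × likelihood for every hypothesis:
  Regime R4: 0.12 × 0.06 = 0.0072
  Regime R5: 0.2 × 0.26 = 0.052
  Regime R6: 0.25 × 0.01 = 0.0025
  Regime R1: 0.38 × 0.055 = 0.0209
  Regime R3: 0.05 × 0.24 = 0.012
Total = 0.0946.
P(Regime R3 | evidence) = 0.012 / 0.0946 ≈ 0.1268.

0.1268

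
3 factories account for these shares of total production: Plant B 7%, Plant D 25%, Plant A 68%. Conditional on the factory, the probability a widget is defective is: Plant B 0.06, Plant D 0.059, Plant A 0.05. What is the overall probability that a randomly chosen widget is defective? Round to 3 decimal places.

0.053

Prior × likelihood for each hypothesis:
  Plant B: 0.07 × 0.06 = 0.0042
  Plant D: 0.25 × 0.059 = 0.01475
  Plant A: 0.68 × 0.05 = 0.034
P(defective) = 0.0042 + 0.01475 + 0.034 = 0.05295 → 0.053.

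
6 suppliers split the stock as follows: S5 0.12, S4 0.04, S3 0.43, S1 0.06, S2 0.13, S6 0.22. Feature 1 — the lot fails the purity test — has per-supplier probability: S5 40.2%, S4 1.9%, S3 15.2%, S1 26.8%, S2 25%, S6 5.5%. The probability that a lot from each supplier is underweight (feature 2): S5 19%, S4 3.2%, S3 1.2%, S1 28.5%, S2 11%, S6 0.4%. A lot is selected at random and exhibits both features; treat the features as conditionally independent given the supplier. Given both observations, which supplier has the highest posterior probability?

S5

Unnormalized posteriors (prior × likelihood):
  S5: 0.12 × 0.402 × 0.19 = 0.0091656
  S4: 0.04 × 0.019 × 0.032 = 0.00002432
  S3: 0.43 × 0.152 × 0.012 = 0.00078432
  S1: 0.06 × 0.268 × 0.285 = 0.0045828
  S2: 0.13 × 0.25 × 0.11 = 0.003575
  S6: 0.22 × 0.055 × 0.004 = 0.0000484
Normalizing constant = 0.01818044.
Largest term belongs to S5, so S5 is most probable.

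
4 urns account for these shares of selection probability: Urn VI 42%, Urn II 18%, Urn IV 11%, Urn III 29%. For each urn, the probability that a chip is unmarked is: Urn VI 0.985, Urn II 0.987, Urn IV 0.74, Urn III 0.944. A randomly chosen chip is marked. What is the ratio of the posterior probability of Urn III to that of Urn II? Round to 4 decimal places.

Taking complements, P(marked | each) = Urn VI 0.015, Urn II 0.013, Urn IV 0.26, Urn III 0.056.
Prior × likelihood for each hypothesis:
  Urn VI: 0.42 × 0.015 = 0.0063
  Urn II: 0.18 × 0.013 = 0.00234
  Urn IV: 0.11 × 0.26 = 0.0286
  Urn III: 0.29 × 0.056 = 0.01624
Sum = 0.05348.
The ratio is 0.01624 / 0.00234 (the normalizer cancels) = 6.9402.

6.9402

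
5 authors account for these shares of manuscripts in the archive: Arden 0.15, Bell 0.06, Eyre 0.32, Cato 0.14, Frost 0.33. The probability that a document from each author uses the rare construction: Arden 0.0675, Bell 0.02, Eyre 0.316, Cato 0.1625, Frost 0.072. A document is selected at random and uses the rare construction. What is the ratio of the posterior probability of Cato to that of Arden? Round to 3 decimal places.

Prior × likelihood for each hypothesis:
  Arden: 0.15 × 0.0675 = 0.010125
  Bell: 0.06 × 0.02 = 0.0012
  Eyre: 0.32 × 0.316 = 0.10112
  Cato: 0.14 × 0.1625 = 0.02275
  Frost: 0.33 × 0.072 = 0.02376
Total = 0.158955.
The ratio is 0.02275 / 0.010125 (the normalizer cancels) = 2.247.

2.247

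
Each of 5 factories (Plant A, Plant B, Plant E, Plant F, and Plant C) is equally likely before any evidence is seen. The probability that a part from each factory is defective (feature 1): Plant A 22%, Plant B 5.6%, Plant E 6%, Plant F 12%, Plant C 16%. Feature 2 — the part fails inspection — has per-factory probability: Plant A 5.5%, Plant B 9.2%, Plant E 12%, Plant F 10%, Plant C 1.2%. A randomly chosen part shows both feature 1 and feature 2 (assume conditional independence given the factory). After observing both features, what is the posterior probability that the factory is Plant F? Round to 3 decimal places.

Since the prior is uniform, the posterior is proportional to the likelihood:
  Plant A: 0.22 × 0.055 = 0.0121
  Plant B: 0.056 × 0.092 = 0.005152
  Plant E: 0.06 × 0.12 = 0.0072
  Plant F: 0.12 × 0.1 = 0.012
  Plant C: 0.16 × 0.012 = 0.00192
Sum = 0.038372.
P(Plant F | evidence) = 0.012 / 0.038372 ≈ 0.313.

0.313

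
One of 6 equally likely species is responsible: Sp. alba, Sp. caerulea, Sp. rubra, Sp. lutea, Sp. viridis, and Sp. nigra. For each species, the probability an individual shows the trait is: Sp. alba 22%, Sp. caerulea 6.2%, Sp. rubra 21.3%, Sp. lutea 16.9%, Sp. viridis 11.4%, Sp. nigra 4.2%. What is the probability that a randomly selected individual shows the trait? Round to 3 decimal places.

Since the prior is uniform, the posterior is proportional to the likelihood:
  Sp. alba: 0.22
  Sp. caerulea: 0.062
  Sp. rubra: 0.213
  Sp. lutea: 0.169
  Sp. viridis: 0.114
  Sp. nigra: 0.042
P(trait) = (1/6) × (0.22 + 0.062 + 0.213 + 0.169 + 0.114 + 0.042) = 0.82/6 ≈ 0.137.

0.137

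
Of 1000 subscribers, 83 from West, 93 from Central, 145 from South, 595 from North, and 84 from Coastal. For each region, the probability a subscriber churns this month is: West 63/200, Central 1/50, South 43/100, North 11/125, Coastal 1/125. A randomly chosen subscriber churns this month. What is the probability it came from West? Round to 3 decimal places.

0.182

Unnormalized posteriors (prior × likelihood):
  West: 0.083 × 0.315 = 0.026145
  Central: 0.093 × 0.02 = 0.00186
  South: 0.145 × 0.43 = 0.06235
  North: 0.595 × 0.088 = 0.05236
  Coastal: 0.084 × 0.008 = 0.000672
Normalizing constant = 0.143387.
P(West | evidence) = 0.026145 / 0.143387 ≈ 0.182.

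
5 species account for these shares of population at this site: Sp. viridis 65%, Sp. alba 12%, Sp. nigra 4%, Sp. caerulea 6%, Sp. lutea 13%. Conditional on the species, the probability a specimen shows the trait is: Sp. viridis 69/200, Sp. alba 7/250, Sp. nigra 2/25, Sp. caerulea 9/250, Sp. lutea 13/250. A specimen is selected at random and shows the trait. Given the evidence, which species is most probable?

Sp. viridis

Prior × likelihood for each hypothesis:
  Sp. viridis: 0.65 × 0.345 = 0.22425
  Sp. alba: 0.12 × 0.028 = 0.00336
  Sp. nigra: 0.04 × 0.08 = 0.0032
  Sp. caerulea: 0.06 × 0.036 = 0.00216
  Sp. lutea: 0.13 × 0.052 = 0.00676
Sum = 0.23973.
Largest term belongs to Sp. viridis, so Sp. viridis is most probable.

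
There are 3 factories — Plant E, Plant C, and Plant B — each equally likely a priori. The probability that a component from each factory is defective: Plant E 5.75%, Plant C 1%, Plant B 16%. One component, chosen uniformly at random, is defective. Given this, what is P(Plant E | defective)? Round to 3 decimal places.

With a uniform prior (1/3 each), posterior ∝ likelihood:
  Plant E: 0.0575
  Plant C: 0.01
  Plant B: 0.16
Sum = 0.2275.
P(Plant E | evidence) = 0.0575 / 0.2275 ≈ 0.253.

0.253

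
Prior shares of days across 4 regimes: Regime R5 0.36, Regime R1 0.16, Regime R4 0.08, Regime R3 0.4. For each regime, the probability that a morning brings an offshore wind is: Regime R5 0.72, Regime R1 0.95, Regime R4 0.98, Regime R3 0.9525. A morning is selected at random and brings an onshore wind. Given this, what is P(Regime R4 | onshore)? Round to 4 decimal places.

0.0124

Taking complements, P(onshore | each) = Regime R5 0.28, Regime R1 0.05, Regime R4 0.02, Regime R3 0.0475.
Compute prior × likelihood for every hypothesis:
  Regime R5: 0.36 × 0.28 = 0.1008
  Regime R1: 0.16 × 0.05 = 0.008
  Regime R4: 0.08 × 0.02 = 0.0016
  Regime R3: 0.4 × 0.0475 = 0.019
Normalizing constant = 0.1294.
P(Regime R4 | evidence) = 0.0016 / 0.1294 ≈ 0.0124.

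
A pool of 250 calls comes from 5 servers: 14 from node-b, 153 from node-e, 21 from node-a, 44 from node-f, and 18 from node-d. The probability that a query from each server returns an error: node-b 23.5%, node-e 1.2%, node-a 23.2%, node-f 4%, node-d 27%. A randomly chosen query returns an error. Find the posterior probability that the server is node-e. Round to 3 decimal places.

Prior × likelihood for each hypothesis:
  node-b: 0.056 × 0.235 = 0.01316
  node-e: 0.612 × 0.012 = 0.007344
  node-a: 0.084 × 0.232 = 0.019488
  node-f: 0.176 × 0.04 = 0.00704
  node-d: 0.072 × 0.27 = 0.01944
Total = 0.066472.
P(node-e | evidence) = 0.007344 / 0.066472 ≈ 0.110.

0.110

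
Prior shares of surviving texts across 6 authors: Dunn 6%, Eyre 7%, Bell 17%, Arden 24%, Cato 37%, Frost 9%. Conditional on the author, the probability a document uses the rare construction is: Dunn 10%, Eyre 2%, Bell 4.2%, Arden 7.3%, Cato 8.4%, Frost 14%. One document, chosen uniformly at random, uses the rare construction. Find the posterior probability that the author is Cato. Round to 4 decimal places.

Compute prior × likelihood for every hypothesis:
  Dunn: 0.06 × 0.1 = 0.006
  Eyre: 0.07 × 0.02 = 0.0014
  Bell: 0.17 × 0.042 = 0.00714
  Arden: 0.24 × 0.073 = 0.01752
  Cato: 0.37 × 0.084 = 0.03108
  Frost: 0.09 × 0.14 = 0.0126
Sum = 0.07574.
P(Cato | evidence) = 0.03108 / 0.07574 ≈ 0.4104.

0.4104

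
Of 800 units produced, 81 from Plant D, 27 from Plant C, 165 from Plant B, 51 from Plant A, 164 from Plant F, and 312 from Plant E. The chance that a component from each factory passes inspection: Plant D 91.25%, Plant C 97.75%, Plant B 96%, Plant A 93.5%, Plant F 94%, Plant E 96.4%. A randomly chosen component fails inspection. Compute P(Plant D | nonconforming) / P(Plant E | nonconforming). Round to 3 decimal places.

Taking complements, P(nonconforming | each) = Plant D 0.0875, Plant C 0.0225, Plant B 0.04, Plant A 0.065, Plant F 0.06, Plant E 0.036.
Prior × likelihood for each hypothesis:
  Plant D: 0.10125 × 0.0875 = 0.008859375
  Plant C: 0.03375 × 0.0225 = 0.000759375
  Plant B: 0.20625 × 0.04 = 0.00825
  Plant A: 0.06375 × 0.065 = 0.00414375
  Plant F: 0.205 × 0.06 = 0.0123
  Plant E: 0.39 × 0.036 = 0.01404
Normalizing constant = 0.0483525.
The ratio is 0.008859375 / 0.01404 (the normalizer cancels) = 0.631.

0.631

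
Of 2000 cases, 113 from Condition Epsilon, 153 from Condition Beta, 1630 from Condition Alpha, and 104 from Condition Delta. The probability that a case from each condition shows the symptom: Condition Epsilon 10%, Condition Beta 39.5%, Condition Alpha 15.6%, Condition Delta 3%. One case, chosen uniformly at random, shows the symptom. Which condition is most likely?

Condition Alpha

By Bayes' rule, posterior ∝ prior × likelihood:
  Condition Epsilon: 0.0565 × 0.1 = 0.00565
  Condition Beta: 0.0765 × 0.395 = 0.0302175
  Condition Alpha: 0.815 × 0.156 = 0.12714
  Condition Delta: 0.052 × 0.03 = 0.00156
Total = 0.1645675.
Largest term belongs to Condition Alpha, so Condition Alpha is most probable.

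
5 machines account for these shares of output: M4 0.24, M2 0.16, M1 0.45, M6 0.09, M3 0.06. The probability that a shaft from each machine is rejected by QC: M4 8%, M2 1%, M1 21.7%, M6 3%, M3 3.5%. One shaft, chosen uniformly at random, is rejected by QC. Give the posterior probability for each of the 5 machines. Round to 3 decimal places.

Prior × likelihood for each hypothesis:
  M4: 0.24 × 0.08 = 0.0192
  M2: 0.16 × 0.01 = 0.0016
  M1: 0.45 × 0.217 = 0.09765
  M6: 0.09 × 0.03 = 0.0027
  M3: 0.06 × 0.035 = 0.0021
Sum = 0.12325.
P(M4 | rejected) = 0.0192/0.12325 ≈ 0.156
P(M2 | rejected) = 0.0016/0.12325 ≈ 0.013
P(M1 | rejected) = 0.09765/0.12325 ≈ 0.792
P(M6 | rejected) = 0.0027/0.12325 ≈ 0.022
P(M3 | rejected) = 0.0021/0.12325 ≈ 0.017

M4 0.156, M2 0.013, M1 0.792, M6 0.022, M3 0.017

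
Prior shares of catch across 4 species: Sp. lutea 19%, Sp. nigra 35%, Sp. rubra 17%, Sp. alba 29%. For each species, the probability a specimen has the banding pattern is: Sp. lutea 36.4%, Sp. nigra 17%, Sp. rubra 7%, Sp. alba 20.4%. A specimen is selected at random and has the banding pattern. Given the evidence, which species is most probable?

By Bayes' rule, posterior ∝ prior × likelihood:
  Sp. lutea: 0.19 × 0.364 = 0.06916
  Sp. nigra: 0.35 × 0.17 = 0.0595
  Sp. rubra: 0.17 × 0.07 = 0.0119
  Sp. alba: 0.29 × 0.204 = 0.05916
Total = 0.19972.
Largest term belongs to Sp. lutea, so Sp. lutea is most probable.

Sp. lutea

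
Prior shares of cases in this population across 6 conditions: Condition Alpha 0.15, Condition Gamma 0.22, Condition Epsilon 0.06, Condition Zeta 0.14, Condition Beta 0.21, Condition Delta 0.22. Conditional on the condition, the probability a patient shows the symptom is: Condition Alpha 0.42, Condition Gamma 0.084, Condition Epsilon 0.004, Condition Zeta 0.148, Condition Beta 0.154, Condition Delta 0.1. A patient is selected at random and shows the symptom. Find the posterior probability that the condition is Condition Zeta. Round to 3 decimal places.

0.132

Unnormalized posteriors (prior × likelihood):
  Condition Alpha: 0.15 × 0.42 = 0.063
  Condition Gamma: 0.22 × 0.084 = 0.01848
  Condition Epsilon: 0.06 × 0.004 = 0.00024
  Condition Zeta: 0.14 × 0.148 = 0.02072
  Condition Beta: 0.21 × 0.154 = 0.03234
  Condition Delta: 0.22 × 0.1 = 0.022
Normalizing constant = 0.15678.
P(Condition Zeta | evidence) = 0.02072 / 0.15678 ≈ 0.132.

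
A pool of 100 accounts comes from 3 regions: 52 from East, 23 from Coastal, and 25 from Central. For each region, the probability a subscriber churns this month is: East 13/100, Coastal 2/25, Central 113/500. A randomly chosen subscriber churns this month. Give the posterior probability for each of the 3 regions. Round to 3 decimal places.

East 0.474, Coastal 0.129, Central 0.396

Compute prior × likelihood for every hypothesis:
  East: 0.52 × 0.13 = 0.0676
  Coastal: 0.23 × 0.08 = 0.0184
  Central: 0.25 × 0.226 = 0.0565
Sum = 0.1425.
P(East | churn) = 0.0676/0.1425 ≈ 0.474
P(Coastal | churn) = 0.0184/0.1425 ≈ 0.129
P(Central | churn) = 0.0565/0.1425 ≈ 0.396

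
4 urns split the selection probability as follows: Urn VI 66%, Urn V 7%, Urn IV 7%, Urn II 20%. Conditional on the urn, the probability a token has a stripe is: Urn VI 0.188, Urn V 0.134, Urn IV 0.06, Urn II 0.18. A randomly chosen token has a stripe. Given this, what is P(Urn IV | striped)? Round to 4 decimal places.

Compute prior × likelihood for every hypothesis:
  Urn VI: 0.66 × 0.188 = 0.12408
  Urn V: 0.07 × 0.134 = 0.00938
  Urn IV: 0.07 × 0.06 = 0.0042
  Urn II: 0.2 × 0.18 = 0.036
Total = 0.17366.
P(Urn IV | evidence) = 0.0042 / 0.17366 ≈ 0.0242.

0.0242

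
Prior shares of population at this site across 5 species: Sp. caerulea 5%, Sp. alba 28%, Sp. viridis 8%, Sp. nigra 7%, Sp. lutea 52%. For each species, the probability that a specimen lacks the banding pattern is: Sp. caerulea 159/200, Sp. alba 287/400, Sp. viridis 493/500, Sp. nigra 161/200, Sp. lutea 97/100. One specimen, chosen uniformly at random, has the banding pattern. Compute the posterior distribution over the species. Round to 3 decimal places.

Taking complements, P(banded | each) = Sp. caerulea 0.205, Sp. alba 0.2825, Sp. viridis 0.014, Sp. nigra 0.195, Sp. lutea 0.03.
Compute prior × likelihood for every hypothesis:
  Sp. caerulea: 0.05 × 0.205 = 0.01025
  Sp. alba: 0.28 × 0.2825 = 0.0791
  Sp. viridis: 0.08 × 0.014 = 0.00112
  Sp. nigra: 0.07 × 0.195 = 0.01365
  Sp. lutea: 0.52 × 0.03 = 0.0156
Normalizing constant = 0.11972.
P(Sp. caerulea | banded) = 0.01025/0.11972 ≈ 0.086
P(Sp. alba | banded) = 0.0791/0.11972 ≈ 0.661
P(Sp. viridis | banded) = 0.00112/0.11972 ≈ 0.009
P(Sp. nigra | banded) = 0.01365/0.11972 ≈ 0.114
P(Sp. lutea | banded) = 0.0156/0.11972 ≈ 0.130

Sp. caerulea 0.086, Sp. alba 0.661, Sp. viridis 0.009, Sp. nigra 0.114, Sp. lutea 0.130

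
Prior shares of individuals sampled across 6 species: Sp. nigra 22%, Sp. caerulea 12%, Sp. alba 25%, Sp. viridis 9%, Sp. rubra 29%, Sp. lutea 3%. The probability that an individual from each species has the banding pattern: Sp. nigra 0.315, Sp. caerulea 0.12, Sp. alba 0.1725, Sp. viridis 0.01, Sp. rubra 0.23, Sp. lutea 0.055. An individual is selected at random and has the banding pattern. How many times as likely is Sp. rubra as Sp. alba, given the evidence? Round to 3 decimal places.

Prior × likelihood for each hypothesis:
  Sp. nigra: 0.22 × 0.315 = 0.0693
  Sp. caerulea: 0.12 × 0.12 = 0.0144
  Sp. alba: 0.25 × 0.1725 = 0.043125
  Sp. viridis: 0.09 × 0.01 = 0.0009
  Sp. rubra: 0.29 × 0.23 = 0.0667
  Sp. lutea: 0.03 × 0.055 = 0.00165
Sum = 0.196075.
The ratio is 0.0667 / 0.043125 (the normalizer cancels) = 1.547.

1.547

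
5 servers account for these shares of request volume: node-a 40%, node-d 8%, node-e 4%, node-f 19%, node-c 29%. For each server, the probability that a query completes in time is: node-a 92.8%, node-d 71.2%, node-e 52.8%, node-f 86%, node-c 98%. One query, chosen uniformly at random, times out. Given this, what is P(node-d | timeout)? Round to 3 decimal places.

Taking complements, P(timeout | each) = node-a 0.072, node-d 0.288, node-e 0.472, node-f 0.14, node-c 0.02.
By Bayes' rule, posterior ∝ prior × likelihood:
  node-a: 0.4 × 0.072 = 0.0288
  node-d: 0.08 × 0.288 = 0.02304
  node-e: 0.04 × 0.472 = 0.01888
  node-f: 0.19 × 0.14 = 0.0266
  node-c: 0.29 × 0.02 = 0.0058
Sum = 0.10312.
P(node-d | evidence) = 0.02304 / 0.10312 ≈ 0.223.

0.223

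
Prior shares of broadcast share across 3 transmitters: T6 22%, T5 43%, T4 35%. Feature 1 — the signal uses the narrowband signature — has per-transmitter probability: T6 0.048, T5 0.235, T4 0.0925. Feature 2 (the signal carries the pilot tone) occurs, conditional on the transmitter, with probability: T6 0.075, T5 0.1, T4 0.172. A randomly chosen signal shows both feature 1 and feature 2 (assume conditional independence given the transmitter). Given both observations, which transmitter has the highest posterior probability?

Unnormalized posteriors (prior × likelihood):
  T6: 0.22 × 0.048 × 0.075 = 0.000792
  T5: 0.43 × 0.235 × 0.1 = 0.010105
  T4: 0.35 × 0.0925 × 0.172 = 0.0055685
Sum = 0.0164655.
Largest term belongs to T5, so T5 is most probable.

T5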